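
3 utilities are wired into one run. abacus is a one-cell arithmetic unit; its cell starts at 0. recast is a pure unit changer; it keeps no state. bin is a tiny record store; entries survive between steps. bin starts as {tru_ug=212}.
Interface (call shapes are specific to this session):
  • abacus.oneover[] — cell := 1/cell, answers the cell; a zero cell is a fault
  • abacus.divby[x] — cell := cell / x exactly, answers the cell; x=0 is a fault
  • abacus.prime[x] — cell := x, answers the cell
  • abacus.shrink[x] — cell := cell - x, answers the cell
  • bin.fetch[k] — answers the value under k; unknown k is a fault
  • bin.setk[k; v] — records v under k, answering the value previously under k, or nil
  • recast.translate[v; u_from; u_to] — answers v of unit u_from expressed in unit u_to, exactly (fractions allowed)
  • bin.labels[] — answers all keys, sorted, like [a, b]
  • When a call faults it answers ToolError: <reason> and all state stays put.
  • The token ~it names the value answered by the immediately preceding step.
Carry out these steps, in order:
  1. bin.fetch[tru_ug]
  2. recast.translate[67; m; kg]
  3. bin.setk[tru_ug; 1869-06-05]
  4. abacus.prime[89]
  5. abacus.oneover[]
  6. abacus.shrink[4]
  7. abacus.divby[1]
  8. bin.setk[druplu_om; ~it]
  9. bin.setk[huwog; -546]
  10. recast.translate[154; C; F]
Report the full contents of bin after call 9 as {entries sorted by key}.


Answer: {druplu_om=-355/89, huwog=-546, tru_ug=1869-06-05}

Derivation:
>>> bin.fetch tru_ug
  212
>>> recast.translate 67 m kg
  ToolError: incompatible units
>>> bin.setk tru_ug 1869-06-05
  212
>>> abacus.prime 89
  89
>>> abacus.oneover
  1/89
>>> abacus.shrink 4
  -355/89
>>> abacus.divby 1
  -355/89
>>> bin.setk druplu_om ~it
  nil
>>> bin.setk huwog -546
  nil
>>> recast.translate 154 C F
  1546/5


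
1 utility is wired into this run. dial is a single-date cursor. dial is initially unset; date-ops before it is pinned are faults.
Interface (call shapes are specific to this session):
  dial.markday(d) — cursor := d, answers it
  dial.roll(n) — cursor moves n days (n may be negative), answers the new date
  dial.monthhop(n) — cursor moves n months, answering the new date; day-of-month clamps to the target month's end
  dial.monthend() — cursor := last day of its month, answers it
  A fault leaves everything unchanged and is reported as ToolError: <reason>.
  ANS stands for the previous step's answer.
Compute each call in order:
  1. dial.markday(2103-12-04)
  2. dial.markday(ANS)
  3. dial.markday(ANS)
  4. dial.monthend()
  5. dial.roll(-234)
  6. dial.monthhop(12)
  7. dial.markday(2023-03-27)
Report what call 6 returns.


>> dial.markday(d→2103-12-04)
<< 2103-12-04
>> dial.markday(d→ANS)
<< 2103-12-04
>> dial.markday(d→ANS)
<< 2103-12-04
>> dial.monthend()
<< 2103-12-31
>> dial.roll(n→-234)
<< 2103-05-11
>> dial.monthhop(n→12)
<< 2104-05-11
>> dial.markday(d→2023-03-27)
<< 2023-03-27

Answer: 2104-05-11


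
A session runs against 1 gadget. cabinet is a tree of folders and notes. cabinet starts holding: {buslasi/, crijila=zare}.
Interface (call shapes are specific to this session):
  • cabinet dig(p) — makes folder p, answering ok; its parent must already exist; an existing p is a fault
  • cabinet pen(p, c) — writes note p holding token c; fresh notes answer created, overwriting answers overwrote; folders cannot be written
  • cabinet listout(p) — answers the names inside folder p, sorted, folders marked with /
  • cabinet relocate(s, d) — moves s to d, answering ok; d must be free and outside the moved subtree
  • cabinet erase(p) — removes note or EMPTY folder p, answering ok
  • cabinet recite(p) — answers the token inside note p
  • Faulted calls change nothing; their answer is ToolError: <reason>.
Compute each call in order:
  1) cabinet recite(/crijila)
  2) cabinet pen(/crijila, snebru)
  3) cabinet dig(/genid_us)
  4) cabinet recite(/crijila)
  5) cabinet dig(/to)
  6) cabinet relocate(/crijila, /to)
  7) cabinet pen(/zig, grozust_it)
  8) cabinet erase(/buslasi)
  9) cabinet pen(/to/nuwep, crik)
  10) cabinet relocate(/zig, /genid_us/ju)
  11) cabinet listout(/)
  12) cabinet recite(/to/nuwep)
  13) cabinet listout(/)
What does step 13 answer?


Answer: [crijila, genid_us/, to/]

Derivation:
Do: cabinet recite[p=/crijila]
See: zare
Do: cabinet pen[p=/crijila; c=snebru]
See: overwrote
Do: cabinet dig[p=/genid_us]
See: ok
Do: cabinet recite[p=/crijila]
See: snebru
Do: cabinet dig[p=/to]
See: ok
Do: cabinet relocate[s=/crijila; d=/to]
See: ToolError: exists
Do: cabinet pen[p=/zig; c=grozust_it]
See: created
Do: cabinet erase[p=/buslasi]
See: ok
Do: cabinet pen[p=/to/nuwep; c=crik]
See: created
Do: cabinet relocate[s=/zig; d=/genid_us/ju]
See: ok
Do: cabinet listout[p=/]
See: [crijila, genid_us/, to/]
Do: cabinet recite[p=/to/nuwep]
See: crik
Do: cabinet listout[p=/]
See: [crijila, genid_us/, to/]


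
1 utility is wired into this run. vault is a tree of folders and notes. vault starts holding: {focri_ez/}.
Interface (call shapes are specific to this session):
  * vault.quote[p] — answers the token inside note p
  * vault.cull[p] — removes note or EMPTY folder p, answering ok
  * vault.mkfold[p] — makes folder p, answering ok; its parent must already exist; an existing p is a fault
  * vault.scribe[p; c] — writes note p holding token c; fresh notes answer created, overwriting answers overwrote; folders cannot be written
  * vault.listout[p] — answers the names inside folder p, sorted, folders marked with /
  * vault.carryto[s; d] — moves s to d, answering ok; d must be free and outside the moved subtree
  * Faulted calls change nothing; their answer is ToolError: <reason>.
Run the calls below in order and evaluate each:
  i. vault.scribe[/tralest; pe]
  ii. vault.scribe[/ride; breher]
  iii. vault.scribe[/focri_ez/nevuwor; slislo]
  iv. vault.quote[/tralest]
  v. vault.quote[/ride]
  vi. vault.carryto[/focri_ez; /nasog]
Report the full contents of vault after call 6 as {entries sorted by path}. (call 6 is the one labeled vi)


Answer: {nasog/, nasog/nevuwor=slislo, ride=breher, tralest=pe}

Derivation:
>>> vault.scribe /tralest pe
[out] created
>>> vault.scribe /ride breher
[out] created
>>> vault.scribe /focri_ez/nevuwor slislo
[out] created
>>> vault.quote /tralest
[out] pe
>>> vault.quote /ride
[out] breher
>>> vault.carryto /focri_ez /nasog
[out] ok


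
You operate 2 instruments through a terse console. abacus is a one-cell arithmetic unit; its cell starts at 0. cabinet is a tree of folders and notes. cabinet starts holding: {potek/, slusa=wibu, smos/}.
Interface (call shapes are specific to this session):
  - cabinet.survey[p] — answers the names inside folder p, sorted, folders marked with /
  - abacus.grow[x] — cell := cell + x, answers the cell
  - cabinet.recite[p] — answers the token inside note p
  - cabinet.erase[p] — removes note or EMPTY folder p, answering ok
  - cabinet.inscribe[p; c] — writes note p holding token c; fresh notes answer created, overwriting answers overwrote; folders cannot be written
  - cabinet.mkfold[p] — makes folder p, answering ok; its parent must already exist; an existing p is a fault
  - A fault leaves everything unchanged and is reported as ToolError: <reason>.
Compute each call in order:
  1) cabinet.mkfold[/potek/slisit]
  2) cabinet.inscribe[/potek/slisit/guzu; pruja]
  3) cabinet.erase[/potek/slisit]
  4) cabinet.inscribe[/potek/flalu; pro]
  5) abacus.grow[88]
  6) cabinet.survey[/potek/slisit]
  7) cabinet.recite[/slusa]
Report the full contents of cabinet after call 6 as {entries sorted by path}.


Answer: {potek/, potek/flalu=pro, potek/slisit/, potek/slisit/guzu=pruja, slusa=wibu, smos/}

Derivation:
-> cabinet.mkfold(p: /potek/slisit)
<- ok
-> cabinet.inscribe(p: /potek/slisit/guzu, c: pruja)
<- created
-> cabinet.erase(p: /potek/slisit)
<- ToolError: not empty
-> cabinet.inscribe(p: /potek/flalu, c: pro)
<- created
-> abacus.grow(x: 88)
<- 88
-> cabinet.survey(p: /potek/slisit)
<- [guzu]
-> cabinet.recite(p: /slusa)
<- wibu


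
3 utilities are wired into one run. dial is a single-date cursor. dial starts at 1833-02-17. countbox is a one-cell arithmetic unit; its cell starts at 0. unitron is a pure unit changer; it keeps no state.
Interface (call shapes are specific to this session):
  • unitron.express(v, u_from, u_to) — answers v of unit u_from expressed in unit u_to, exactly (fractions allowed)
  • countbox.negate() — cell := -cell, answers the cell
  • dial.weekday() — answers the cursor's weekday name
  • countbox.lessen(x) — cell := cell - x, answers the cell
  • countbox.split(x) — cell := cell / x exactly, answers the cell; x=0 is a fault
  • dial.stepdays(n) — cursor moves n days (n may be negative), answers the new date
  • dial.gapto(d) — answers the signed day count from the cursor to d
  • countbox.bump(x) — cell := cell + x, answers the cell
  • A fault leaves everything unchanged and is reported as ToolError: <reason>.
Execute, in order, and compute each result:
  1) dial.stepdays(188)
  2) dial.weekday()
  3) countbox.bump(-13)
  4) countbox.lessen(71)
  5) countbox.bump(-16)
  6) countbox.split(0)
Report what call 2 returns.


Answer: Saturday

Derivation:
Step: dial.stepdays[n='188']
Result: 1833-08-24
Step: dial.weekday[]
Result: Saturday
Step: countbox.bump[x='-13']
Result: -13
Step: countbox.lessen[x='71']
Result: -84
Step: countbox.bump[x='-16']
Result: -100
Step: countbox.split[x='0']
Result: ToolError: division by zero


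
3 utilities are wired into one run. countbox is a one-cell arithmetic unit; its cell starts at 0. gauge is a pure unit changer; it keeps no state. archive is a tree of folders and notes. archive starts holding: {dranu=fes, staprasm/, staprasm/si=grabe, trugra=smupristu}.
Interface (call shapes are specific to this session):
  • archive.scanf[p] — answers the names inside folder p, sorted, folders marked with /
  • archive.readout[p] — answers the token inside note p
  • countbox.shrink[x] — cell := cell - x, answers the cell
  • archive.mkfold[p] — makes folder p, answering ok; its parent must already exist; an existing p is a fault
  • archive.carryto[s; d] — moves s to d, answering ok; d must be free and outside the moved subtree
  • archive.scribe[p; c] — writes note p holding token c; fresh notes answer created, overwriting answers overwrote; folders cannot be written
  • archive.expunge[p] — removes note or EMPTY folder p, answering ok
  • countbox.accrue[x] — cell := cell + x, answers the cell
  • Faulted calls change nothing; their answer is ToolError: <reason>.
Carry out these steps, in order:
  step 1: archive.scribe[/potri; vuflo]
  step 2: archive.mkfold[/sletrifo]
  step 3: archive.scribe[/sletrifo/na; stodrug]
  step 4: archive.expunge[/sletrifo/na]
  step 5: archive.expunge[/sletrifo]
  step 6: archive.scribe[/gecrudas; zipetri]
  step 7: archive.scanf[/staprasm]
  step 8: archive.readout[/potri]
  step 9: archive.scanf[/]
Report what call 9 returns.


Answer: [dranu, gecrudas, potri, staprasm/, trugra]

Derivation:
% 1. archive.scribe(p→/potri, c→vuflo) : created
% 2. archive.mkfold(p→/sletrifo) : ok
% 3. archive.scribe(p→/sletrifo/na, c→stodrug) : created
% 4. archive.expunge(p→/sletrifo/na) : ok
% 5. archive.expunge(p→/sletrifo) : ok
% 6. archive.scribe(p→/gecrudas, c→zipetri) : created
% 7. archive.scanf(p→/staprasm) : [si]
% 8. archive.readout(p→/potri) : vuflo
% 9. archive.scanf(p→/) : [dranu, gecrudas, potri, staprasm/, trugra]


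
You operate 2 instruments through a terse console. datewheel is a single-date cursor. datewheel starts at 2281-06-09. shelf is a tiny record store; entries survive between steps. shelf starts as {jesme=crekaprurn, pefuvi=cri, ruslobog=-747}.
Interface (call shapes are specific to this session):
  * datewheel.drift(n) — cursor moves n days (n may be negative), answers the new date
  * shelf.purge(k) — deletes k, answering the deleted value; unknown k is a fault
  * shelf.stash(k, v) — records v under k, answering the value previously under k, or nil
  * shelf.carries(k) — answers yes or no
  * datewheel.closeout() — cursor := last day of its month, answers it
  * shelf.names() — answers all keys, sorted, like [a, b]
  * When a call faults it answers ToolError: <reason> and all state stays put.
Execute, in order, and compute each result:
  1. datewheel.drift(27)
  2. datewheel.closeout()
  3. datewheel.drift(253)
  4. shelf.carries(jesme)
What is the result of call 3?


>>> datewheel.drift n='27'
[out] 2281-07-06
>>> datewheel.closeout
[out] 2281-07-31
>>> datewheel.drift n='253'
[out] 2282-04-10
>>> shelf.carries k='jesme'
[out] yes

Answer: 2282-04-10


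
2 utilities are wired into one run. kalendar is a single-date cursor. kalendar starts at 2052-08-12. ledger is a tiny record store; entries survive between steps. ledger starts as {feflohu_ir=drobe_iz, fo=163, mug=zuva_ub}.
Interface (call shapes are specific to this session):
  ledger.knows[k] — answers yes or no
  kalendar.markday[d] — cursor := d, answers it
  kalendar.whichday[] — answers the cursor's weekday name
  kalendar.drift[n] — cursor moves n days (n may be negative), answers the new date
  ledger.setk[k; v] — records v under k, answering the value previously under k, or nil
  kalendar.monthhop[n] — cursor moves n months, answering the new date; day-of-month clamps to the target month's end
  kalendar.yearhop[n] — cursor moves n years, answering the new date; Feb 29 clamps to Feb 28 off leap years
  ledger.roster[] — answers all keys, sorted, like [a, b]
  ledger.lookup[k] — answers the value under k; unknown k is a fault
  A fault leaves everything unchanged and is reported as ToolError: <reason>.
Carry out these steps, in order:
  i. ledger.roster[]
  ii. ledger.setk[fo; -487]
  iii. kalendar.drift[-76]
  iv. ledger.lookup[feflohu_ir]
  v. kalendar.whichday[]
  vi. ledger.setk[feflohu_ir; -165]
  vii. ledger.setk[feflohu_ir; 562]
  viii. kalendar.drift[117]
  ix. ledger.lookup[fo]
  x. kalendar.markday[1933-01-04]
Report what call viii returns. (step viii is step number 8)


Act: ledger.roster[]
Obs: [feflohu_ir, fo, mug]
Act: ledger.setk[k=fo; v=-487]
Obs: 163
Act: kalendar.drift[n=-76]
Obs: 2052-05-28
Act: ledger.lookup[k=feflohu_ir]
Obs: drobe_iz
Act: kalendar.whichday[]
Obs: Tuesday
Act: ledger.setk[k=feflohu_ir; v=-165]
Obs: drobe_iz
Act: ledger.setk[k=feflohu_ir; v=562]
Obs: -165
Act: kalendar.drift[n=117]
Obs: 2052-09-22
Act: ledger.lookup[k=fo]
Obs: -487
Act: kalendar.markday[d=1933-01-04]
Obs: 1933-01-04

Answer: 2052-09-22


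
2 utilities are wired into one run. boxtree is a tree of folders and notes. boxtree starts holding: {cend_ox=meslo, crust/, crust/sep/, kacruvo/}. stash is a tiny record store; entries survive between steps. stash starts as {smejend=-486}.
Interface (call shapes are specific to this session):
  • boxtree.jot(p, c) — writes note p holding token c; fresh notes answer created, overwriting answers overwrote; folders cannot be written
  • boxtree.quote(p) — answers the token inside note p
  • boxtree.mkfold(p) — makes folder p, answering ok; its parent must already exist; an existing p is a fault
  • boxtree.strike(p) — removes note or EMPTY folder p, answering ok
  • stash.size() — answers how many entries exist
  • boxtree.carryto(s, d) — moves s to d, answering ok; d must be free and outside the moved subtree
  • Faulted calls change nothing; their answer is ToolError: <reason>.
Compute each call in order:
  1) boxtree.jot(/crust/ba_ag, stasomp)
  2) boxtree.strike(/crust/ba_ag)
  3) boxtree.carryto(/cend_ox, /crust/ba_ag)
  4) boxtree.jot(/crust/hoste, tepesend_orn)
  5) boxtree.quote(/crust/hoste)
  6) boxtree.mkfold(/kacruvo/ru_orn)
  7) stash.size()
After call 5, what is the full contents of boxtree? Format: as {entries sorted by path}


Answer: {crust/, crust/ba_ag=meslo, crust/hoste=tepesend_orn, crust/sep/, kacruvo/}

Derivation:
·→ jot(p='/crust/ba_ag', c='stasomp')
·← created
·→ strike(p='/crust/ba_ag')
·← ok
·→ carryto(s='/cend_ox', d='/crust/ba_ag')
·← ok
·→ jot(p='/crust/hoste', c='tepesend_orn')
·← created
·→ quote(p='/crust/hoste')
·← tepesend_orn
·→ mkfold(p='/kacruvo/ru_orn')
·← ok
·→ size()
·← 1


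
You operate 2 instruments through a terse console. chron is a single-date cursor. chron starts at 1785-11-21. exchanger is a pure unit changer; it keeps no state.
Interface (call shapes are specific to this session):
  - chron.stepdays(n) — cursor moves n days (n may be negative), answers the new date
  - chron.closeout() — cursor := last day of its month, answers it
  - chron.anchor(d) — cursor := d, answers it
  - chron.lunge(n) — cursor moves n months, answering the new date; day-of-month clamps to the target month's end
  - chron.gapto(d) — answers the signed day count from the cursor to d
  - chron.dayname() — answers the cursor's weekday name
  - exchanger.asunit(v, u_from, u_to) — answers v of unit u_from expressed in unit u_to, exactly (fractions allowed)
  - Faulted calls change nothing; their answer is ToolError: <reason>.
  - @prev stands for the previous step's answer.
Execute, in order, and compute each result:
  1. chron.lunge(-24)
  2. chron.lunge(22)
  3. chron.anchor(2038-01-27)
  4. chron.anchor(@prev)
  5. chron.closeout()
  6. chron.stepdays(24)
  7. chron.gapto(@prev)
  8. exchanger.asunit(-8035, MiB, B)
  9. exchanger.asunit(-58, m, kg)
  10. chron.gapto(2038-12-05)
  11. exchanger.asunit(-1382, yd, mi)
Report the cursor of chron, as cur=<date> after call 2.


;; 1. lunge(n='-24') == 1783-11-21
;; 2. lunge(n='22') == 1785-09-21
;; 3. anchor(d='2038-01-27') == 2038-01-27
;; 4. anchor(d='@prev') == 2038-01-27
;; 5. closeout() == 2038-01-31
;; 6. stepdays(n='24') == 2038-02-24
;; 7. gapto(d='@prev') == 0
;; 8. asunit(v='-8035', u_from='MiB', u_to='B') == -8425308160
;; 9. asunit(v='-58', u_from='m', u_to='kg') == ToolError: incompatible units
;; 10. gapto(d='2038-12-05') == 284
;; 11. asunit(v='-1382', u_from='yd', u_to='mi') == -691/880

Answer: cur=1785-09-21


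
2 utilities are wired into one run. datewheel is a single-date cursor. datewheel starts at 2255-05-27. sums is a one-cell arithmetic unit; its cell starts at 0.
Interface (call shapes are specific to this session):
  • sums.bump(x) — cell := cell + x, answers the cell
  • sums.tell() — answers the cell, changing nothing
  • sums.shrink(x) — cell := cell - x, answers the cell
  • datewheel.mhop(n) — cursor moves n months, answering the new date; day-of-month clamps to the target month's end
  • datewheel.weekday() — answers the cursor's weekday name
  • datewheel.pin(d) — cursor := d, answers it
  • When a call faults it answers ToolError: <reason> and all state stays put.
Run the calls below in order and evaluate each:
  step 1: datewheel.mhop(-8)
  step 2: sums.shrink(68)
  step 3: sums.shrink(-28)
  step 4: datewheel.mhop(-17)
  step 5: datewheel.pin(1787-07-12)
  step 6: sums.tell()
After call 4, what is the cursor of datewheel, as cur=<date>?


CALL datewheel.mhop[n→-8]
RET  2254-09-27
CALL sums.shrink[x→68]
RET  -68
CALL sums.shrink[x→-28]
RET  -40
CALL datewheel.mhop[n→-17]
RET  2253-04-27
CALL datewheel.pin[d→1787-07-12]
RET  1787-07-12
CALL sums.tell[]
RET  -40

Answer: cur=2253-04-27


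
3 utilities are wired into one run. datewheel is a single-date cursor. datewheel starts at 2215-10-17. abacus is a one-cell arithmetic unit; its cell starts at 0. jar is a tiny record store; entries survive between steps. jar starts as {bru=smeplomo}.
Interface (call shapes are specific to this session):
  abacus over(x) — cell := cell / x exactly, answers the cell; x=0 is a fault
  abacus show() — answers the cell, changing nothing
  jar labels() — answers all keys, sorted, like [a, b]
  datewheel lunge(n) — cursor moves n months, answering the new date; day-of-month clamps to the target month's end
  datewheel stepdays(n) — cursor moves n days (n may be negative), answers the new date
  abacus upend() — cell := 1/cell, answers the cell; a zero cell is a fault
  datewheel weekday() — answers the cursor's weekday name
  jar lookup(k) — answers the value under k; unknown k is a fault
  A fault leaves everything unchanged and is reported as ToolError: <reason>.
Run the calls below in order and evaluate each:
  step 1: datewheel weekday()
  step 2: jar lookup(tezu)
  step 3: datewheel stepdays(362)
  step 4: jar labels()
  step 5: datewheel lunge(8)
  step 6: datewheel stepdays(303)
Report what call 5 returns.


·→ datewheel weekday()
·← Tuesday
·→ jar lookup(k=tezu)
·← ToolError: no such key tezu
·→ datewheel stepdays(n=362)
·← 2216-10-13
·→ jar labels()
·← [bru]
·→ datewheel lunge(n=8)
·← 2217-06-13
·→ datewheel stepdays(n=303)
·← 2218-04-12

Answer: 2217-06-13


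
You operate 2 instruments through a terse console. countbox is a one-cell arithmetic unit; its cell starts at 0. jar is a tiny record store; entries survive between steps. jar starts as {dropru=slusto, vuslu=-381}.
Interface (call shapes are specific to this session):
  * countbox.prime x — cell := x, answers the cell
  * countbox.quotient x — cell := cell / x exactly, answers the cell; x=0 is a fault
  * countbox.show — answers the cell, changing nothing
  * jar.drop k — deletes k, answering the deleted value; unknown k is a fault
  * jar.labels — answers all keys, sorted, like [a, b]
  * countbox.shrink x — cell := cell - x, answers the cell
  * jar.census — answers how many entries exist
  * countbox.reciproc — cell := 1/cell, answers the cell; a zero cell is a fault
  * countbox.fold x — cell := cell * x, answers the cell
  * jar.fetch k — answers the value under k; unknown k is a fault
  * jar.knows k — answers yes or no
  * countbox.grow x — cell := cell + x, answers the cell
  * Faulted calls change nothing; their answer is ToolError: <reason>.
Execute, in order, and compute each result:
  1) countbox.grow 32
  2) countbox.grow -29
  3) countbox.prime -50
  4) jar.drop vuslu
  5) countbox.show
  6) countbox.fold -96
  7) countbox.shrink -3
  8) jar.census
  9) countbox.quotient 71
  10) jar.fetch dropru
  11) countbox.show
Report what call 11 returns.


Answer: 4803/71

Derivation:
% countbox.grow(x='32') : 32
% countbox.grow(x='-29') : 3
% countbox.prime(x='-50') : -50
% jar.drop(k='vuslu') : -381
% countbox.show() : -50
% countbox.fold(x='-96') : 4800
% countbox.shrink(x='-3') : 4803
% jar.census() : 1
% countbox.quotient(x='71') : 4803/71
% jar.fetch(k='dropru') : slusto
% countbox.show() : 4803/71


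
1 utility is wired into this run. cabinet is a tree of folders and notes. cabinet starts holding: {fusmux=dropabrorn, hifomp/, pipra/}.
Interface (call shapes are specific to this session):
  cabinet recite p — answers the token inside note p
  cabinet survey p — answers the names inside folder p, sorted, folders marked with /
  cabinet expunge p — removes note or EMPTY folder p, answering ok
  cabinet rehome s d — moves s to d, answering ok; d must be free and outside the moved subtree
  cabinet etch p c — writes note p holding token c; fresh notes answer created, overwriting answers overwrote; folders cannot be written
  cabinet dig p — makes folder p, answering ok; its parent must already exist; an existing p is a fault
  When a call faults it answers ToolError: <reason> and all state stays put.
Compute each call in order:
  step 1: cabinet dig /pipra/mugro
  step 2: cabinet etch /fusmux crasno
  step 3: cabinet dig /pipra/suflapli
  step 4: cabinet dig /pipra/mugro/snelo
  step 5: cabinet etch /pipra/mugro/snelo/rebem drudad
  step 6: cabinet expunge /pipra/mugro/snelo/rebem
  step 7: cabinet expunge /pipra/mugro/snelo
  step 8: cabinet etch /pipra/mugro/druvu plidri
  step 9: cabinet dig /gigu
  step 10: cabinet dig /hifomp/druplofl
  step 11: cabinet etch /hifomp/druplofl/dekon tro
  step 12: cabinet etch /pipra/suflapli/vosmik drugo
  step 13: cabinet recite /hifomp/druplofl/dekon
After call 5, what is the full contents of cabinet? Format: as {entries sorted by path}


Now I run cabinet dig on /pipra/mugro, and get ok.
Using cabinet etch on /fusmux, crasno, and get overwrote.
Invoking cabinet dig on /pipra/suflapli, and get ok.
I call cabinet dig on /pipra/mugro/snelo: ok.
I call cabinet etch on /pipra/mugro/snelo/rebem, drudad, and see created.
Next I call cabinet expunge on /pipra/mugro/snelo/rebem, — result: ok.
Using cabinet expunge on /pipra/mugro/snelo: ok.
I try cabinet etch on /pipra/mugro/druvu, plidri, yielding created.
I try cabinet dig on /gigu, giving ok.
Invoking cabinet dig on /hifomp/druplofl, which returns ok.
I run cabinet etch on /hifomp/druplofl/dekon, tro, yielding created.
Next I call cabinet etch on /pipra/suflapli/vosmik, drugo, → created.
I call cabinet recite on /hifomp/druplofl/dekon, and get tro.

Answer: {fusmux=crasno, hifomp/, pipra/, pipra/mugro/, pipra/mugro/snelo/, pipra/mugro/snelo/rebem=drudad, pipra/suflapli/}


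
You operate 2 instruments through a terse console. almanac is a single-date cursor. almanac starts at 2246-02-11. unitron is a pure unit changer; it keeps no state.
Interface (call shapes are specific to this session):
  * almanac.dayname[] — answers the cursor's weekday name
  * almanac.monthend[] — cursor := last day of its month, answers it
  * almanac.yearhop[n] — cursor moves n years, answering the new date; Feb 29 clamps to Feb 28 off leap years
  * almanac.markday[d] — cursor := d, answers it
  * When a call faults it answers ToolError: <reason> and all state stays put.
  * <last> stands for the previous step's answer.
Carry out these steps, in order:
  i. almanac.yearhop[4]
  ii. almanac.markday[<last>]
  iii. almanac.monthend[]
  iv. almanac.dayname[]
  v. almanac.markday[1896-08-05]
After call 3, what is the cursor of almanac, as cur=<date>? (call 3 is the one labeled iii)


[in] almanac.yearhop n→4
= 2250-02-11
[in] almanac.markday d→<last>
= 2250-02-11
[in] almanac.monthend
= 2250-02-28
[in] almanac.dayname
= Thursday
[in] almanac.markday d→1896-08-05
= 1896-08-05

Answer: cur=2250-02-28


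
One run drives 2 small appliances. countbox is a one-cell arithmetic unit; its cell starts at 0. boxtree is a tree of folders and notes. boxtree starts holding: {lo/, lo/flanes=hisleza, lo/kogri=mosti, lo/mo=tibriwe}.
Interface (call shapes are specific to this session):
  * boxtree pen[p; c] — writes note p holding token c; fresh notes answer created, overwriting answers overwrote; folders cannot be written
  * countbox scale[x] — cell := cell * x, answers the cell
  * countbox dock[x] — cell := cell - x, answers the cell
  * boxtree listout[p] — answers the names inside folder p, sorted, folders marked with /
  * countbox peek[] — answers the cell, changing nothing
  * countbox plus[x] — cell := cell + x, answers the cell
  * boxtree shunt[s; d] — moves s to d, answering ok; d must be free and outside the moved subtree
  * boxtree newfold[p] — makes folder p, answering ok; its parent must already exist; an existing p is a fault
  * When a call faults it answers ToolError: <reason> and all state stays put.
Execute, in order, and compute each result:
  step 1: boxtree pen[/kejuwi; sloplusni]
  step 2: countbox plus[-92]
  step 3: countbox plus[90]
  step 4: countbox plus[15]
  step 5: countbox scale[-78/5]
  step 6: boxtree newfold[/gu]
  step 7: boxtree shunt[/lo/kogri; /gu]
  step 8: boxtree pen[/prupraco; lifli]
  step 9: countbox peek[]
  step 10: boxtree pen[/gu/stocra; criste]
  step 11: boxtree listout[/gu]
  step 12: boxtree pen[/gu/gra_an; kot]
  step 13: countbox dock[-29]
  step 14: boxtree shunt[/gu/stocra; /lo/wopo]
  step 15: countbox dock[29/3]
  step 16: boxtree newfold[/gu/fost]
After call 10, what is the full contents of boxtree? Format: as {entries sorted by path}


Answer: {gu/, gu/stocra=criste, kejuwi=sloplusni, lo/, lo/flanes=hisleza, lo/kogri=mosti, lo/mo=tibriwe, prupraco=lifli}

Derivation:
! 1. boxtree pen(/kejuwi, sloplusni) == created
! 2. countbox plus(-92) == -92
! 3. countbox plus(90) == -2
! 4. countbox plus(15) == 13
! 5. countbox scale(-78/5) == -1014/5
! 6. boxtree newfold(/gu) == ok
! 7. boxtree shunt(/lo/kogri, /gu) == ToolError: exists
! 8. boxtree pen(/prupraco, lifli) == created
! 9. countbox peek() == -1014/5
! 10. boxtree pen(/gu/stocra, criste) == created
! 11. boxtree listout(/gu) == [stocra]
! 12. boxtree pen(/gu/gra_an, kot) == created
! 13. countbox dock(-29) == -869/5
! 14. boxtree shunt(/gu/stocra, /lo/wopo) == ok
! 15. countbox dock(29/3) == -2752/15
! 16. boxtree newfold(/gu/fost) == ok


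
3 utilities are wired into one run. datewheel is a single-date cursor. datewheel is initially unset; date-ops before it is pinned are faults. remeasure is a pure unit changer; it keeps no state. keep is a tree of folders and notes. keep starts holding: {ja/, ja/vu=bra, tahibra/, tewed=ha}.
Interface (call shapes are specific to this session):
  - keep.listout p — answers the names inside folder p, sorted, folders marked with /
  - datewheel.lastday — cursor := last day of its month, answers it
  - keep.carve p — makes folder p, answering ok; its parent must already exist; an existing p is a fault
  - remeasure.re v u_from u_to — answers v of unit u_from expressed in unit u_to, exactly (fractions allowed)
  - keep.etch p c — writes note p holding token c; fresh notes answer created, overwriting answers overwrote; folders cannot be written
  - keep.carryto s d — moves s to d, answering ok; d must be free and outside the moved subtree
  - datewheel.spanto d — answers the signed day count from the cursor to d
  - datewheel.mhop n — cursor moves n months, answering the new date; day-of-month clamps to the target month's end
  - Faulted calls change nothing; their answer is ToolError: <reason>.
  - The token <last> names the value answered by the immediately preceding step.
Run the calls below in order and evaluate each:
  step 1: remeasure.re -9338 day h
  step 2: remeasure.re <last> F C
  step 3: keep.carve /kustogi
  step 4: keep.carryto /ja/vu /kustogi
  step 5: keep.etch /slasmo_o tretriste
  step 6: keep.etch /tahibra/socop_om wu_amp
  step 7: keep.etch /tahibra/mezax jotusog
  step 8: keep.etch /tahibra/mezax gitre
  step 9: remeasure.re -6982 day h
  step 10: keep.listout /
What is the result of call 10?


Answer: [ja/, kustogi/, slasmo_o, tahibra/, tewed]

Derivation:
→ remeasure.re(v: -9338, u_from: day, u_to: h)
← -224112
→ remeasure.re(v: <last>, u_from: F, u_to: C)
← -1120720/9
→ keep.carve(p: /kustogi)
← ok
→ keep.carryto(s: /ja/vu, d: /kustogi)
← ToolError: exists
→ keep.etch(p: /slasmo_o, c: tretriste)
← created
→ keep.etch(p: /tahibra/socop_om, c: wu_amp)
← created
→ keep.etch(p: /tahibra/mezax, c: jotusog)
← created
→ keep.etch(p: /tahibra/mezax, c: gitre)
← overwrote
→ remeasure.re(v: -6982, u_from: day, u_to: h)
← -167568
→ keep.listout(p: /)
← [ja/, kustogi/, slasmo_o, tahibra/, tewed]


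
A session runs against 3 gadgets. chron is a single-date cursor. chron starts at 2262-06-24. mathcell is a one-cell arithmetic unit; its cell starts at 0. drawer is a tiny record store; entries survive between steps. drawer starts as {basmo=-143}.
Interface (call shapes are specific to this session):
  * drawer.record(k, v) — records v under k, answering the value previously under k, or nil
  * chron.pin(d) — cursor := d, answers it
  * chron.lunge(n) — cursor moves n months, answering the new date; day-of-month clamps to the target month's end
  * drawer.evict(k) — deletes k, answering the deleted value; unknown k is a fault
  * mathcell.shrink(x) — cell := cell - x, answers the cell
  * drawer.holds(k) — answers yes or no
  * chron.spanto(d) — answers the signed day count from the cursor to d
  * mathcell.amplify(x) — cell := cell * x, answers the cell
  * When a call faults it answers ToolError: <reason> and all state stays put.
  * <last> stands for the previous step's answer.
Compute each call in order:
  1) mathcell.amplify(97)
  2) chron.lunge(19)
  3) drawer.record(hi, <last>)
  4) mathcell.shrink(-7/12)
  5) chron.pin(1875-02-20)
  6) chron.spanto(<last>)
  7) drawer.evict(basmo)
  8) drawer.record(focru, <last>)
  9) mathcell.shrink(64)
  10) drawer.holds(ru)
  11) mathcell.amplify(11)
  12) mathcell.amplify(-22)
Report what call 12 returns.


-> mathcell.amplify(x: 97)
<- 0
-> chron.lunge(n: 19)
<- 2264-01-24
-> drawer.record(k: hi, v: <last>)
<- nil
-> mathcell.shrink(x: -7/12)
<- 7/12
-> chron.pin(d: 1875-02-20)
<- 1875-02-20
-> chron.spanto(d: <last>)
<- 0
-> drawer.evict(k: basmo)
<- -143
-> drawer.record(k: focru, v: <last>)
<- nil
-> mathcell.shrink(x: 64)
<- -761/12
-> drawer.holds(k: ru)
<- no
-> mathcell.amplify(x: 11)
<- -8371/12
-> mathcell.amplify(x: -22)
<- 92081/6

Answer: 92081/6


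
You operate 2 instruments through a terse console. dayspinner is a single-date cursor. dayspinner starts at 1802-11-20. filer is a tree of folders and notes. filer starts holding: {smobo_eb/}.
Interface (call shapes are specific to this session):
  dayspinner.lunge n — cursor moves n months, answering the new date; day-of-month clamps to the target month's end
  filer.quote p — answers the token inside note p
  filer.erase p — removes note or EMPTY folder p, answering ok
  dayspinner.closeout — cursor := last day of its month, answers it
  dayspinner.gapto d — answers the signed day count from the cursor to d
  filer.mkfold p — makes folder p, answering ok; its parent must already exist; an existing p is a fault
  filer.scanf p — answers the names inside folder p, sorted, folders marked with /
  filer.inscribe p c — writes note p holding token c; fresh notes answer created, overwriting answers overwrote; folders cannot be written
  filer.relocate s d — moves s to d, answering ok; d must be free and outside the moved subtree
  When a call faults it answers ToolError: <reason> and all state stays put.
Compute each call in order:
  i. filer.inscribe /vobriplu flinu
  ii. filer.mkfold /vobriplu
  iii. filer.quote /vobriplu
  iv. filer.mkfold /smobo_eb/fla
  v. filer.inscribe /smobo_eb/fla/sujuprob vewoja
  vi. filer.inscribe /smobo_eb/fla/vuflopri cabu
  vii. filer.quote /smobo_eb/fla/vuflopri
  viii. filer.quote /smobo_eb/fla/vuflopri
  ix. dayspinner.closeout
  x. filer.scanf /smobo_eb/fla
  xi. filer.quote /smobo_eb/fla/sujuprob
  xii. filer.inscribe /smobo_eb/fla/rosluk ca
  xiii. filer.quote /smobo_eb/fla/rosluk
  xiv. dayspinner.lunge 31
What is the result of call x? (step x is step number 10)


Using filer.inscribe on p→/vobriplu, c→flinu, → created.
Calling filer.mkfold on p→/vobriplu, and see ToolError: exists.
I use filer.quote on p→/vobriplu, — result: flinu.
I use filer.mkfold on p→/smobo_eb/fla, giving ok.
I invoke filer.inscribe on p→/smobo_eb/fla/sujuprob, c→vewoja, and get created.
Calling filer.inscribe on p→/smobo_eb/fla/vuflopri, c→cabu, giving created.
Then filer.quote on p→/smobo_eb/fla/vuflopri, and observe cabu.
Using filer.quote on p→/smobo_eb/fla/vuflopri: cabu.
I use dayspinner.closeout(), yielding 1802-11-30.
Using filer.scanf on p→/smobo_eb/fla, which returns [sujuprob, vuflopri].
Calling filer.quote on p→/smobo_eb/fla/sujuprob, and observe vewoja.
I invoke filer.inscribe on p→/smobo_eb/fla/rosluk, c→ca: created.
Invoking filer.quote on p→/smobo_eb/fla/rosluk, yielding ca.
I run dayspinner.lunge on n→31, which returns 1805-06-30.

Answer: [sujuprob, vuflopri]


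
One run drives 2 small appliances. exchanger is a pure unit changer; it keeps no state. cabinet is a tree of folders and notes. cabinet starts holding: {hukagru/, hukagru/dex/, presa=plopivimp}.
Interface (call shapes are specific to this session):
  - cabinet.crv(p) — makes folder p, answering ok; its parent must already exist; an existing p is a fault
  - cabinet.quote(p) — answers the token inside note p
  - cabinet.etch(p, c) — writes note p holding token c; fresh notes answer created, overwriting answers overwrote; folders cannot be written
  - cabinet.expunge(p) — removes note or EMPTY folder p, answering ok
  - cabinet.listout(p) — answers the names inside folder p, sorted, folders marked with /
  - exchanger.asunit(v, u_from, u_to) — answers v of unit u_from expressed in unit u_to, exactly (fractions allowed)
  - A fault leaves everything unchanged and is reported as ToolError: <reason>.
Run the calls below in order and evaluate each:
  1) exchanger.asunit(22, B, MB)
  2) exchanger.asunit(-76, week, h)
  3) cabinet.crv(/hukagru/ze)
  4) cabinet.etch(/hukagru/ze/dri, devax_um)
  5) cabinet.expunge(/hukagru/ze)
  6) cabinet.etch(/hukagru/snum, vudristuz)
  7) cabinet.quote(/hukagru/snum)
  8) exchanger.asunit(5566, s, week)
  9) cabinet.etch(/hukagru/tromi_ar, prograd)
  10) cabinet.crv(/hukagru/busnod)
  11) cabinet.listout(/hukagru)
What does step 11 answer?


# exchanger.asunit(v→22, u_from→B, u_to→MB) -> 11/500000
# exchanger.asunit(v→-76, u_from→week, u_to→h) -> -12768
# cabinet.crv(p→/hukagru/ze) -> ok
# cabinet.etch(p→/hukagru/ze/dri, c→devax_um) -> created
# cabinet.expunge(p→/hukagru/ze) -> ToolError: not empty
# cabinet.etch(p→/hukagru/snum, c→vudristuz) -> created
# cabinet.quote(p→/hukagru/snum) -> vudristuz
# exchanger.asunit(v→5566, u_from→s, u_to→week) -> 2783/302400
# cabinet.etch(p→/hukagru/tromi_ar, c→prograd) -> created
# cabinet.crv(p→/hukagru/busnod) -> ok
# cabinet.listout(p→/hukagru) -> [busnod/, dex/, snum, tromi_ar, ze/]

Answer: [busnod/, dex/, snum, tromi_ar, ze/]


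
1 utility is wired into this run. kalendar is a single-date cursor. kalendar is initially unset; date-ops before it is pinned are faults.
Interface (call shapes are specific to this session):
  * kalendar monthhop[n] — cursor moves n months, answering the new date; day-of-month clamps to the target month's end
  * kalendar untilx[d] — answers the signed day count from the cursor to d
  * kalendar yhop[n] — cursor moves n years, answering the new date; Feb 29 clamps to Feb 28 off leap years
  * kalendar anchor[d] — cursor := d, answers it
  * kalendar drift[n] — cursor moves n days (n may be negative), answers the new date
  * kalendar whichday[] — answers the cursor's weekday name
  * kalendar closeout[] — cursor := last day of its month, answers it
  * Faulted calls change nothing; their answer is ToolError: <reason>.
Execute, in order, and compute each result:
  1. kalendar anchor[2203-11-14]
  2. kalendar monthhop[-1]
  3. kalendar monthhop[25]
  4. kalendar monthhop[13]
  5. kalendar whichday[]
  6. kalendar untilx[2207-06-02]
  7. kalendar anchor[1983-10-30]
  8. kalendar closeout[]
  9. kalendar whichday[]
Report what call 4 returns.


Answer: 2206-12-14

Derivation:
# 1. kalendar anchor(d→2203-11-14) -> 2203-11-14
# 2. kalendar monthhop(n→-1) -> 2203-10-14
# 3. kalendar monthhop(n→25) -> 2205-11-14
# 4. kalendar monthhop(n→13) -> 2206-12-14
# 5. kalendar whichday() -> Sunday
# 6. kalendar untilx(d→2207-06-02) -> 170
# 7. kalendar anchor(d→1983-10-30) -> 1983-10-30
# 8. kalendar closeout() -> 1983-10-31
# 9. kalendar whichday() -> Monday


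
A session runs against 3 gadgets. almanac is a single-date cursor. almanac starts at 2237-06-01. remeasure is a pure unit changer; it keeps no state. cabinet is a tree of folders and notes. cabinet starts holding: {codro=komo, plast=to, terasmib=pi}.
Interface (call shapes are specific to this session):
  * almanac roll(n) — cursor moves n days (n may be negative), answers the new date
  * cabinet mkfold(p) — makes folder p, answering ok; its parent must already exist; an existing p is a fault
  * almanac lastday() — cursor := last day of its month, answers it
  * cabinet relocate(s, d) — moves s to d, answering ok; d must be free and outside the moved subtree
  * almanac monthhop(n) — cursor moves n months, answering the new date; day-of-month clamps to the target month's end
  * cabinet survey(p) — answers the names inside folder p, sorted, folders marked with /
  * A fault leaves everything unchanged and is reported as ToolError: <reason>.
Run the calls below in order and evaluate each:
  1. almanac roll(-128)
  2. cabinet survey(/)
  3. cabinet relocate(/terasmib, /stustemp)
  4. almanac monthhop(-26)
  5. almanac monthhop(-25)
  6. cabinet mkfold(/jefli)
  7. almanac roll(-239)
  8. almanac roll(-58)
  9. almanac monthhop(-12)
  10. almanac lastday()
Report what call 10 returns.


Answer: 2231-01-31

Derivation:
·→ almanac roll(n=-128)
·← 2237-01-24
·→ cabinet survey(p=/)
·← [codro, plast, terasmib]
·→ cabinet relocate(s=/terasmib, d=/stustemp)
·← ok
·→ almanac monthhop(n=-26)
·← 2234-11-24
·→ almanac monthhop(n=-25)
·← 2232-10-24
·→ cabinet mkfold(p=/jefli)
·← ok
·→ almanac roll(n=-239)
·← 2232-02-28
·→ almanac roll(n=-58)
·← 2232-01-01
·→ almanac monthhop(n=-12)
·← 2231-01-01
·→ almanac lastday()
·← 2231-01-31
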